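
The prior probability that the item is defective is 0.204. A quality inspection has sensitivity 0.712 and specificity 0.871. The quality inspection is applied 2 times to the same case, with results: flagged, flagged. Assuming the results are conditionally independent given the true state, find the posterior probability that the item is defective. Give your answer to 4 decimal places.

With H the event that the item is defective, the joint likelihood of the observed sequence is P(data|H) = 0.712·0.712 = 0.50694 and P(data|¬H) = 0.129·0.129 = 0.016641.
Bayes: P(H|data) = 0.204·0.50694 / (0.204·0.50694 + 0.796·0.016641) = 0.10342/0.11666 = 0.8865.

Posterior P(H) ≈ 0.8865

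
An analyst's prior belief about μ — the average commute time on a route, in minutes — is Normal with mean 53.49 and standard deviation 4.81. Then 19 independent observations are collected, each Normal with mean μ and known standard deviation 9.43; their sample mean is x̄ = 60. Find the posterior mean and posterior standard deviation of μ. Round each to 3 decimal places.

With known σ, the Normal prior is conjugate. Weight on the data is w = (n/σ²)/(n/σ² + 1/τ₀²) = 0.213663/(0.213663+0.0432225) = 0.83174.
Posterior mean = w·x̄ + (1−w)·μ₀ = 0.83174·60 + 0.16826·53.49 = 58.905. Posterior variance = 1/(0.213663+0.0432225) = 3.89278, so SD = 1.973.

Posterior mean ≈ 58.905; posterior SD ≈ 1.973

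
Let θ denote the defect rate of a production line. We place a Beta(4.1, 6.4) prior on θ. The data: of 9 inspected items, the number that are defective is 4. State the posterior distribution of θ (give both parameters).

Observing 4 successes and 5 failures updates Beta(4.1, 6.4) by adding the success and failure counts to the two shape parameters: α = 4.1+4 = 8.1, β = 6.4+5 = 11.4.

Posterior: Beta(8.1, 11.4)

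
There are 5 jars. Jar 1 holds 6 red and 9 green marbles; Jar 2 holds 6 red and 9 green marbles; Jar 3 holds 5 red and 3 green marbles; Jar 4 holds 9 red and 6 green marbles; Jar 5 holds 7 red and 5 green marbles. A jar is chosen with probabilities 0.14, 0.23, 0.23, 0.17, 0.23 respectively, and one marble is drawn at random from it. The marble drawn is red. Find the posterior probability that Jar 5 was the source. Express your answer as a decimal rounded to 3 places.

Tabulate prior·likelihood by source: [1] prior 0.14, lik 0.4, product 0.05600; [2] prior 0.23, lik 0.4, product 0.09200; [3] prior 0.23, lik 0.625, product 0.1438; [4] prior 0.17, lik 0.6, product 0.1020; [5] prior 0.23, lik 0.5833, product 0.1342.
Normalizing constant = 0.52792; the posterior for Jar 5 is its product over the sum, 0.1342/0.52792 = 0.254.

Posterior probability ≈ 0.254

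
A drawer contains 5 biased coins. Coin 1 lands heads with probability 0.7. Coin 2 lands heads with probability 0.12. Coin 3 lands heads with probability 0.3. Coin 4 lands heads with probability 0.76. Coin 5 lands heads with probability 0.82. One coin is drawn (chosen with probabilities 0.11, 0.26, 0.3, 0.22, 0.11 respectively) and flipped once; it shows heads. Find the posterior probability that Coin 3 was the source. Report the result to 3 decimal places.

P(heads|C1) = 0.7; P(heads|C2) = 0.12; P(heads|C3) = 0.3; P(heads|C4) = 0.76; P(heads|C5) = 0.82.
Prior × likelihood for each source: 0.11·0.7=0.07700, 0.26·0.12=0.03120, 0.3·0.3=0.09000, 0.22·0.76=0.1672, 0.11·0.82=0.09020. Summing gives P(heads) = 0.45560.
P(Coin 3 | heads) = 0.09000 / 0.45560 = 0.198.

Posterior probability ≈ 0.198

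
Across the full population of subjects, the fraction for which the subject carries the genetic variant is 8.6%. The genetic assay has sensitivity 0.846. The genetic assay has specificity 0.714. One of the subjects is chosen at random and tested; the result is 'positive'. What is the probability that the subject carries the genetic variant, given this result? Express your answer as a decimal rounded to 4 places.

P(H | E) ≈ 0.2177

Let H be the event that the subject carries the genetic variant. P(H) = 0.086, so P(¬H) = 0.914. With E the 'positive' result, P(E|H) = 0.846 and P(E|¬H) = 0.286.
P(E) = 0.846·0.086 + 0.286·0.914 = 0.072756 + 0.26140 = 0.33416.
By Bayes' theorem, P(H|E) = 0.072756 / 0.33416 = 0.2177.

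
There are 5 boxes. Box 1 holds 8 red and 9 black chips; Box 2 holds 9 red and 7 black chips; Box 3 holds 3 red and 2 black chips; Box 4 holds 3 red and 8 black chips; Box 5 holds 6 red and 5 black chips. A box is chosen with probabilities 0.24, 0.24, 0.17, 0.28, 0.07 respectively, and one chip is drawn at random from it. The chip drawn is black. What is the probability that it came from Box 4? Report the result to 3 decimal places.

Posterior probability ≈ 0.380

P(black|Box 1) = 0.5294; P(black|Box 2) = 0.4375; P(black|Box 3) = 0.4; P(black|Box 4) = 0.7273; P(black|Box 5) = 0.4545.
Prior × likelihood for each source: 0.24·0.5294=0.1271, 0.24·0.4375=0.1050, 0.17·0.4=0.06800, 0.28·0.7273=0.2036, 0.07·0.4545=0.03182. Summing gives P(black) = 0.53551.
P(Box 4 | black) = 0.2036 / 0.53551 = 0.380.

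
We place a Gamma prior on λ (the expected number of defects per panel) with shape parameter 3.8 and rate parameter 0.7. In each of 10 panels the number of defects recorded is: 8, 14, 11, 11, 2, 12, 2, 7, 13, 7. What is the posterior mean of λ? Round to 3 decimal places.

Posterior mean ≈ 8.486

The Poisson likelihood adds the total count to the shape and the number of exposure periods to the rate. Here ∑xᵢ = 87 and n = 10, so shape 3.8→90.8 and rate 0.7→10.7.
E[λ | data] = 90.8/10.7 = 8.486.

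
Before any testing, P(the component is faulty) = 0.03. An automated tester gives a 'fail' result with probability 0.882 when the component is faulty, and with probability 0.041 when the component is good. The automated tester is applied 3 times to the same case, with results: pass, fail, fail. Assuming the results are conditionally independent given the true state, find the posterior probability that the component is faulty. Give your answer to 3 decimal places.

Posterior P(H) ≈ 0.638

With H the event that the component is faulty, the joint likelihood of the observed sequence is P(data|H) = 0.118·0.882·0.882 = 0.091795 and P(data|¬H) = 0.959·0.041·0.041 = 0.0016121.
Bayes: P(H|data) = 0.03·0.091795 / (0.03·0.091795 + 0.97·0.0016121) = 0.0027539/0.0043176 = 0.6378.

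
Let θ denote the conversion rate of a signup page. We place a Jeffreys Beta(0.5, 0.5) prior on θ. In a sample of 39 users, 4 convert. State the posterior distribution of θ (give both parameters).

Posterior: Beta(4.5, 35.5)

Observing 4 successes and 35 failures updates Beta(0.5, 0.5) by adding the success and failure counts to the two shape parameters: α = 0.5+4 = 4.5, β = 0.5+35 = 35.5.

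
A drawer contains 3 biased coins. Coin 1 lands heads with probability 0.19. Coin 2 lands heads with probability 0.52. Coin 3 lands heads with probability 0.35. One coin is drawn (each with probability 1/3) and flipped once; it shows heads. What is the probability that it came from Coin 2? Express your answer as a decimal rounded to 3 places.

Posterior probability ≈ 0.491

P(heads|C1) = 0.19; P(heads|C2) = 0.52; P(heads|C3) = 0.35.
Prior × likelihood for each source: 0.333333·0.19=0.06333, 0.333333·0.52=0.1733, 0.333333·0.35=0.1167. Summing gives P(heads) = 0.35333.
P(Coin 2 | heads) = 0.1733 / 0.35333 = 0.491.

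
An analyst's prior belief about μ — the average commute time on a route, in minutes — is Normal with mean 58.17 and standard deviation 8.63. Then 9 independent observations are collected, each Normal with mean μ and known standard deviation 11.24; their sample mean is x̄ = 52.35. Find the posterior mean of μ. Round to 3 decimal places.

With known σ, the Normal prior is conjugate. Weight on the data is w = (n/σ²)/(n/σ² + 1/τ₀²) = 0.0712377/(0.0712377+0.0134270) = 0.84141.
Posterior mean = w·x̄ + (1−w)·μ₀ = 0.84141·52.35 + 0.15859·58.17 = 53.273.

Posterior mean ≈ 53.273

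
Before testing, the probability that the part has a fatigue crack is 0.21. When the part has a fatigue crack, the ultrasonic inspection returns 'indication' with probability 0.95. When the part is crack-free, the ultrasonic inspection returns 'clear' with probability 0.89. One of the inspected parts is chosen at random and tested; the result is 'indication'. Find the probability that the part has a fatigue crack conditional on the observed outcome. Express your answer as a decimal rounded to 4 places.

Write H for 'the part has a fatigue crack'. Prior odds H:¬H = 0.21/0.79 = 0.26582. For the 'indication' outcome, the likelihood ratio is 0.95/0.11 = 8.6364.
Posterior odds = 0.26582 × 8.6364 = 2.2957, so P(H|E) = 2.2957/(1+2.2957) = 0.6966.

P(H | E) ≈ 0.6966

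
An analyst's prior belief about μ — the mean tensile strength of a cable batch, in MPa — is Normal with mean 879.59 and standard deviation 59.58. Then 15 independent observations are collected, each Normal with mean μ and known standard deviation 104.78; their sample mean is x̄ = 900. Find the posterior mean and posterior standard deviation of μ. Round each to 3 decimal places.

Posterior mean ≈ 896.511; posterior SD ≈ 24.633

With known σ, the Normal prior is conjugate. Weight on the data is w = (n/σ²)/(n/σ² + 1/τ₀²) = 0.00136626/(0.00136626+0.00028171) = 0.82906.
Posterior mean = w·x̄ + (1−w)·μ₀ = 0.82906·900 + 0.17094·879.59 = 896.511. Posterior variance = 1/(0.00136626+0.00028171) = 606.807, so SD = 24.633.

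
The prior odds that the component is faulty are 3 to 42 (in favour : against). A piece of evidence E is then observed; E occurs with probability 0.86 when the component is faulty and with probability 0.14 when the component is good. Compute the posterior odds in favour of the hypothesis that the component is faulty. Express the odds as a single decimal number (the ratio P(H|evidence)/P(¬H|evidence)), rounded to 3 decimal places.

Posterior odds ≈ 0.439

Prior odds = 3/42 = 0.071429. In log-odds, ln(0.071429) = -2.6391.
Add log likelihood ratio: ln(6.1429) = 1.8153.
Posterior log-odds = -0.82377, so posterior odds = exp(-0.82377) = 0.43878.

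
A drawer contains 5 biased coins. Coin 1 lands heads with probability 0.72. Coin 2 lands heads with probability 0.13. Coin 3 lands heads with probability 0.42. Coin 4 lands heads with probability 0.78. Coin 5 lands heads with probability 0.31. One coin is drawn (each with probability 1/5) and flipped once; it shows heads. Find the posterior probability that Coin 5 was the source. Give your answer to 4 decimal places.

P(heads|C1) = 0.72; P(heads|C2) = 0.13; P(heads|C3) = 0.42; P(heads|C4) = 0.78; P(heads|C5) = 0.31.
Prior × likelihood for each source: 0.2·0.72=0.1440, 0.2·0.13=0.02600, 0.2·0.42=0.08400, 0.2·0.78=0.1560, 0.2·0.31=0.06200. Summing gives P(heads) = 0.47200.
P(Coin 5 | heads) = 0.06200 / 0.47200 = 0.1314.

Posterior probability ≈ 0.1314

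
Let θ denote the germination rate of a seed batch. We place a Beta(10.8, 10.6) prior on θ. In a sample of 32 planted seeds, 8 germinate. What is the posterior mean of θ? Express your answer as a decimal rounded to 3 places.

The binomial likelihood is conjugate to the Beta prior: with 8 successes and 24 failures, the posterior is Beta(10.8+8, 10.6+24) = Beta(18.8, 34.6).
Posterior mean = α/(α+β) = 18.8/53.4 = 0.352.

Posterior mean ≈ 0.352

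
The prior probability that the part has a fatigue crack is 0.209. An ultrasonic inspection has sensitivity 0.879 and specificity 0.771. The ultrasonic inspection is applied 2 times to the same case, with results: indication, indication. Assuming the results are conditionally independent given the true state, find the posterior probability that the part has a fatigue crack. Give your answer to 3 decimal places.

Posterior P(H) ≈ 0.796

Let H be the event that the part has a fatigue crack; start with P(H) = 0.209. P('indication'|H) = 0.879, P('indication'|¬H) = 0.229.
Update on result 1 ('indication'): P(H) ← 0.879·0.2090 / (0.879·0.2090 + 0.229·0.7910) = 0.18371/0.36485 = 0.5035.
Update on result 2 ('indication'): P(H) ← 0.879·0.5035 / (0.879·0.5035 + 0.229·0.4965) = 0.44260/0.55629 = 0.7956.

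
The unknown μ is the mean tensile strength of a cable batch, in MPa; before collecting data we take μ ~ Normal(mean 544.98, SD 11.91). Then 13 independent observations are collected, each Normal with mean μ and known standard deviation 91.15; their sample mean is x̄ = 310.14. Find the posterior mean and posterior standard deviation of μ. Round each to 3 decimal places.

Posterior mean ≈ 502.325; posterior SD ≈ 10.774

Prior precision 1/τ₀² = 1/11.91² = 0.00704979; data precision n/σ² = 13/91.15² = 0.00156470.
Posterior precision = 0.00704979 + 0.00156470 = 0.00861449, giving posterior SD = 1/√0.00861449 = 10.774.
Posterior mean = (0.00704979·544.98 + 0.00156470·310.14) / 0.00861449 = 502.325.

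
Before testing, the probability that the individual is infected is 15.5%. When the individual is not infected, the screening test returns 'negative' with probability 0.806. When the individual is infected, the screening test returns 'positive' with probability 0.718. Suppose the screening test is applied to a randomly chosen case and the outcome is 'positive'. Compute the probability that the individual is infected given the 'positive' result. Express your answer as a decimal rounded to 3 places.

P(H | E) ≈ 0.404

Let H be the event that the individual is infected. P(H) = 0.155, so P(¬H) = 0.845. With E the 'positive' result, P(E|H) = 0.718 and P(E|¬H) = 0.194.
P(E) = 0.718·0.155 + 0.194·0.845 = 0.11129 + 0.16393 = 0.27522.
By Bayes' theorem, P(H|E) = 0.11129 / 0.27522 = 0.404.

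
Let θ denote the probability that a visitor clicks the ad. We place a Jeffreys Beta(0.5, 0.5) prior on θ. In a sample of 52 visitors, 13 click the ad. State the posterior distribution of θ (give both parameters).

Posterior: Beta(13.5, 39.5)

The binomial likelihood is conjugate to the Beta prior: with 13 successes and 39 failures, the posterior is Beta(0.5+13, 0.5+39) = Beta(13.5, 39.5).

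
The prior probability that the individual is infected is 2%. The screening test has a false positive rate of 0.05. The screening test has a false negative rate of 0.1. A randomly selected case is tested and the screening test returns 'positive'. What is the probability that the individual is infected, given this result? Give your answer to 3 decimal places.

P(H | E) ≈ 0.269

Write H for 'the individual is infected'. Prior odds H:¬H = 0.02/0.98 = 0.020408. For the 'positive' outcome, the likelihood ratio is 0.9/0.05 = 18.000.
Posterior odds = 0.020408 × 18.000 = 0.36735, so P(H|E) = 0.36735/(1+0.36735) = 0.269.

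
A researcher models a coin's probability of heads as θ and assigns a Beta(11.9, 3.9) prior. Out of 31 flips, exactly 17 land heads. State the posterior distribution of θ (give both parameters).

The binomial likelihood is conjugate to the Beta prior: with 17 successes and 14 failures, the posterior is Beta(11.9+17, 3.9+14) = Beta(28.9, 17.9).

Posterior: Beta(28.9, 17.9)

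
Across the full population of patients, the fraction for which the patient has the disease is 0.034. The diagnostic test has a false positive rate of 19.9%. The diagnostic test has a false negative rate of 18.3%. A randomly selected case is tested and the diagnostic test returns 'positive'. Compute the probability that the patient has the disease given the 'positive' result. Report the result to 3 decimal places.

Let H be the event that the patient has the disease. P(H) = 0.034, so P(¬H) = 0.966. With E the 'positive' result, P(E|H) = 0.817 and P(E|¬H) = 0.199.
P(E) = 0.817·0.034 + 0.199·0.966 = 0.027778 + 0.19223 = 0.22001.
By Bayes' theorem, P(H|E) = 0.027778 / 0.22001 = 0.126.

P(H | E) ≈ 0.126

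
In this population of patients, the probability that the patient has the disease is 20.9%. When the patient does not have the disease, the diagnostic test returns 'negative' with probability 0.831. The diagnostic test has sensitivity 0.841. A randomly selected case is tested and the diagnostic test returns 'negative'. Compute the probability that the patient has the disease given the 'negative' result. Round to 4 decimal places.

P(H | E) ≈ 0.0481

Write H for 'the patient has the disease'. Prior odds H:¬H = 0.209/0.791 = 0.26422. For the 'negative' outcome, the likelihood ratio is 0.159/0.831 = 0.19134.
Posterior odds = 0.26422 × 0.19134 = 0.050555, so P(H|E) = 0.050555/(1+0.050555) = 0.0481.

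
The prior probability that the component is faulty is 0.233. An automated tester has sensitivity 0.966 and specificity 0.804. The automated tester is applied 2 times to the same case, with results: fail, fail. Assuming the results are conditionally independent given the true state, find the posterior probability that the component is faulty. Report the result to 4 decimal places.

Posterior P(H) ≈ 0.8807

With H the event that the component is faulty, the joint likelihood of the observed sequence is P(data|H) = 0.966·0.966 = 0.93316 and P(data|¬H) = 0.196·0.196 = 0.038416.
Bayes: P(H|data) = 0.233·0.93316 / (0.233·0.93316 + 0.767·0.038416) = 0.21743/0.24689 = 0.8807.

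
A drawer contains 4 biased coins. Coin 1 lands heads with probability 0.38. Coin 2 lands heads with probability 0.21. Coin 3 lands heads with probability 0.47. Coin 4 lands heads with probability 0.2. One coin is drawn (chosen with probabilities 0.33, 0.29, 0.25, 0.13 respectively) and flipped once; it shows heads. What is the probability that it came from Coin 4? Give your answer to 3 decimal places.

Posterior probability ≈ 0.079

Tabulate prior·likelihood by source: [1] prior 0.33, lik 0.38, product 0.1254; [2] prior 0.29, lik 0.21, product 0.06090; [3] prior 0.25, lik 0.47, product 0.1175; [4] prior 0.13, lik 0.2, product 0.02600.
Normalizing constant = 0.32980; the posterior for Coin 4 is its product over the sum, 0.02600/0.32980 = 0.079.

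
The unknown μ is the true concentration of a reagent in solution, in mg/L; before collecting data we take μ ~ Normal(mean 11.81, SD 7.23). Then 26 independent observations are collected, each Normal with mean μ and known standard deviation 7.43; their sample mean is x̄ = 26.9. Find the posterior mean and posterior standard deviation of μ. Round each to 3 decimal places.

Prior precision 1/τ₀² = 1/7.23² = 0.0191304; data precision n/σ² = 26/7.43² = 0.470973.
Posterior precision = 0.0191304 + 0.470973 = 0.490103, giving posterior SD = 1/√0.490103 = 1.428.
Posterior mean = (0.0191304·11.81 + 0.470973·26.9) / 0.490103 = 26.311.

Posterior mean ≈ 26.311; posterior SD ≈ 1.428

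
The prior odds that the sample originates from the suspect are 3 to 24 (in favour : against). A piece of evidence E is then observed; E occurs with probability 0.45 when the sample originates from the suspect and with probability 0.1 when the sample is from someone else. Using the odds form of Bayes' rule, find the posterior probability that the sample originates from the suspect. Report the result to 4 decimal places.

Prior odds = 3/24 = 0.12500.
Likelihood ratio for E = 0.45/0.1 = 4.5000.
Posterior odds = prior odds × LR = 0.56250.
Posterior probability = odds/(1+odds) = 0.56250/1.5625 = 0.3600.

Posterior probability ≈ 0.3600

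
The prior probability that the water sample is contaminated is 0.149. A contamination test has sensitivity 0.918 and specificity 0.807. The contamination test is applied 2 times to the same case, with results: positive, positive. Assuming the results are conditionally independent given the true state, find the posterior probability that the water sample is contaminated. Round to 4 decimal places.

Posterior P(H) ≈ 0.7984

Let H be the event that the water sample is contaminated; start with P(H) = 0.149. P('positive'|H) = 0.918, P('positive'|¬H) = 0.193.
Update on result 1 ('positive'): P(H) ← 0.918·0.1490 / (0.918·0.1490 + 0.193·0.8510) = 0.13678/0.30102 = 0.4544.
Update on result 2 ('positive'): P(H) ← 0.918·0.4544 / (0.918·0.4544 + 0.193·0.5456) = 0.41713/0.52243 = 0.7984.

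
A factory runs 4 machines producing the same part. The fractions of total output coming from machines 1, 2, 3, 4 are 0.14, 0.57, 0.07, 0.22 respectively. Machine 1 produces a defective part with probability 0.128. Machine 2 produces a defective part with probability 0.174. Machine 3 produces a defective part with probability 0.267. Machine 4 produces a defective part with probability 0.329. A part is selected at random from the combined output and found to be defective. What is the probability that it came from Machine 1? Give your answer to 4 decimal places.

P(defective|M1) = 0.128; P(defective|M2) = 0.174; P(defective|M3) = 0.267; P(defective|M4) = 0.329.
Prior × likelihood for each source: 0.14·0.128=0.01792, 0.57·0.174=0.09918, 0.07·0.267=0.01869, 0.22·0.329=0.07238. Summing gives P(defective) = 0.20817.
P(Machine 1 | defective) = 0.01792 / 0.20817 = 0.0861.

Posterior probability ≈ 0.0861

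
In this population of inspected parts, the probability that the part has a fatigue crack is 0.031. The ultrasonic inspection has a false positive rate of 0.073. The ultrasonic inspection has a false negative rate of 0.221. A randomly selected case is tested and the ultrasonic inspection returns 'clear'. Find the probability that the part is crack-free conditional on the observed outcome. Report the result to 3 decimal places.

Let H be the event that the part has a fatigue crack. P(H) = 0.031, so P(¬H) = 0.969. With E the 'clear' result, P(E|H) = 0.221 and P(E|¬H) = 0.927.
P(E) = 0.221·0.031 + 0.927·0.969 = 0.0068510 + 0.89826 = 0.90511.
By Bayes' theorem, P(H|E) = 0.0068510 / 0.90511 = 0.008. Hence P(¬H|E) = 1 − 0.008 = 0.992.

P(¬H | E) ≈ 0.992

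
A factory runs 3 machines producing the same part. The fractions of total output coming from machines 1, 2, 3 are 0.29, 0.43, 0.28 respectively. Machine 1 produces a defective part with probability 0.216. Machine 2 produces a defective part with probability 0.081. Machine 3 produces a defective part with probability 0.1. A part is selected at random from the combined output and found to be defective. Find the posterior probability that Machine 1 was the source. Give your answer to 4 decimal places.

Posterior probability ≈ 0.4992

Tabulate prior·likelihood by source: [1] prior 0.29, lik 0.216, product 0.06264; [2] prior 0.43, lik 0.081, product 0.03483; [3] prior 0.28, lik 0.1, product 0.02800.
Normalizing constant = 0.12547; the posterior for Machine 1 is its product over the sum, 0.06264/0.12547 = 0.4992.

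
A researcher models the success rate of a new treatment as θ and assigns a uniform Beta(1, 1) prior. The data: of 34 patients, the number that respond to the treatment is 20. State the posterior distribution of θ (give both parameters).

Posterior: Beta(21, 15)

Observing 20 successes and 14 failures updates Beta(1, 1) by adding the success and failure counts to the two shape parameters: α = 1+20 = 21, β = 1+14 = 15.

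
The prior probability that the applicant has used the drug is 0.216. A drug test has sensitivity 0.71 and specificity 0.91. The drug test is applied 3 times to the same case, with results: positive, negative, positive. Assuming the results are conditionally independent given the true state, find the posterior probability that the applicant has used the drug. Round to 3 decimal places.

Let H be the event that the applicant has used the drug; start with P(H) = 0.216. P('positive'|H) = 0.71, P('positive'|¬H) = 0.09.
Update on result 1 ('positive'): P(H) ← 0.71·0.2160 / (0.71·0.2160 + 0.09·0.7840) = 0.15336/0.22392 = 0.6849.
Update on result 2 ('negative'): P(H) ← 0.29·0.6849 / (0.29·0.6849 + 0.91·0.3151) = 0.19862/0.48537 = 0.4092.
Update on result 3 ('positive'): P(H) ← 0.71·0.4092 / (0.71·0.4092 + 0.09·0.5908) = 0.29054/0.34371 = 0.8453.

Posterior P(H) ≈ 0.845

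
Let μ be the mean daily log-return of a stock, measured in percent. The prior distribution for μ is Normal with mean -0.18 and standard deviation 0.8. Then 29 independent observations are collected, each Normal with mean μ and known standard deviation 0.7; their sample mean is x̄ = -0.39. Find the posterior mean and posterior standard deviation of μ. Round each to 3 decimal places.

Posterior mean ≈ -0.385; posterior SD ≈ 0.128

With known σ, the Normal prior is conjugate. Weight on the data is w = (n/σ²)/(n/σ² + 1/τ₀²) = 59.1837/(59.1837+1.56250) = 0.97428.
Posterior mean = w·x̄ + (1−w)·μ₀ = 0.97428·-0.39 + 0.025722·-0.18 = -0.385. Posterior variance = 1/(59.1837+1.56250) = 0.0164619, so SD = 0.128.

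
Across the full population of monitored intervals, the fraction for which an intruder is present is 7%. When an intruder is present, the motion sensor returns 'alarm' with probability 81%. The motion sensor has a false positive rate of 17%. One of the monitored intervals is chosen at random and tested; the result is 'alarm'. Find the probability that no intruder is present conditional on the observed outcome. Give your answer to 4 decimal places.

Write H for 'an intruder is present'. Prior odds H:¬H = 0.07/0.93 = 0.075269. For the 'alarm' outcome, the likelihood ratio is 0.81/0.17 = 4.7647.
Posterior odds = 0.075269 × 4.7647 = 0.35863, so P(H|E) = 0.35863/(1+0.35863) = 0.2640. Then P(¬H|E) = 1 − 0.2640 = 0.7360.

P(¬H | E) ≈ 0.7360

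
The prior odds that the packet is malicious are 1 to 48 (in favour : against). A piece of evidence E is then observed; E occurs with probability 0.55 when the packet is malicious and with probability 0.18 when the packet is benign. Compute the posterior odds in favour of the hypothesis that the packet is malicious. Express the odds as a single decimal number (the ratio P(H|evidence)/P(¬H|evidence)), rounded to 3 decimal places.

Prior odds = 1/48 = 0.020833.
Likelihood ratio for E = 0.55/0.18 = 3.0556.
Posterior odds = prior odds × LR = 0.063657.

Posterior odds ≈ 0.064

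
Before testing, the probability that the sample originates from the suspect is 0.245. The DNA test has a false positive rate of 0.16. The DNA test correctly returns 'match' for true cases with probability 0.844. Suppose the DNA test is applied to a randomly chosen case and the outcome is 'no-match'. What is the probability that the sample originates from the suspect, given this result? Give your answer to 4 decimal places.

Let H be the event that the sample originates from the suspect. P(H) = 0.245, so P(¬H) = 0.755. With E the 'no-match' result, P(E|H) = 0.156 and P(E|¬H) = 0.84.
P(E) = 0.156·0.245 + 0.84·0.755 = 0.038220 + 0.63420 = 0.67242.
By Bayes' theorem, P(H|E) = 0.038220 / 0.67242 = 0.0568.

P(H | E) ≈ 0.0568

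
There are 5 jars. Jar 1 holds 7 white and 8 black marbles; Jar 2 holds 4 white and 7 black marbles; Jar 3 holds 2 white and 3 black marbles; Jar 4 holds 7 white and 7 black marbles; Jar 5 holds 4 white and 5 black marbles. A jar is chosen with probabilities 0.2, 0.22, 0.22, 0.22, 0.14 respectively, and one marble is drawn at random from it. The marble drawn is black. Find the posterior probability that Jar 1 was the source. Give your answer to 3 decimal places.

Posterior probability ≈ 0.188

P(black|Jar 1) = 0.5333; P(black|Jar 2) = 0.6364; P(black|Jar 3) = 0.6; P(black|Jar 4) = 0.5; P(black|Jar 5) = 0.5556.
Prior × likelihood for each source: 0.2·0.5333=0.1067, 0.22·0.6364=0.1400, 0.22·0.6=0.1320, 0.22·0.5=0.1100, 0.14·0.5556=0.07778. Summing gives P(black) = 0.56644.
P(Jar 1 | black) = 0.1067 / 0.56644 = 0.188.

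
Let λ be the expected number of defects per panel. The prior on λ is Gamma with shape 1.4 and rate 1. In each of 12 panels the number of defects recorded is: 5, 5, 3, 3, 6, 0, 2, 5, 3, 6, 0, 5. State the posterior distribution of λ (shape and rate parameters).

Posterior: Gamma(shape=44.4, rate=13)

Total count ∑xᵢ = 43 over n = 12 panels.
Gamma is conjugate to the Poisson likelihood: posterior is Gamma(shape = 1.4+43 = 44.4, rate = 1+12 = 13).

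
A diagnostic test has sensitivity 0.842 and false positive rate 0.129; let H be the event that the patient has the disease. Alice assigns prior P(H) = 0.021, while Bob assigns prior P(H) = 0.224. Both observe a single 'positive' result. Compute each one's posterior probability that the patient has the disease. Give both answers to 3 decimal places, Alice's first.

The likelihood ratio for a 'positive' result is 0.842/0.129 = 6.5271.
Alice: prior odds 0.021/0.979 = 0.021450; posterior odds 0.14001; posterior probability 0.123.
Bob: prior odds 0.224/0.776 = 0.28866; posterior odds 1.8841; posterior probability 0.653.

Alice: 0.123; Bob: 0.653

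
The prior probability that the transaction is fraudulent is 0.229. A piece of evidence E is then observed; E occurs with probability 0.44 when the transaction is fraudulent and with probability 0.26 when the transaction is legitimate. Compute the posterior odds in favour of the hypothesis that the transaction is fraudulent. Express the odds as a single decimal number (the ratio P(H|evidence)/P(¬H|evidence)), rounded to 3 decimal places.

Posterior odds ≈ 0.503

Prior odds = 0.229/(1−0.229) = 0.29702.
Likelihood ratio for E = 0.44/0.26 = 1.6923.
Posterior odds = prior odds × LR = 0.50264.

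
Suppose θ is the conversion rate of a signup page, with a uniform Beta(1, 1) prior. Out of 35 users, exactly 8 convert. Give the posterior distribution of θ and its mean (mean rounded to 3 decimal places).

Posterior: Beta(9, 28); mean ≈ 0.243

Observing 8 successes and 27 failures updates Beta(1, 1) by adding the success and failure counts to the two shape parameters: α = 1+8 = 9, β = 1+27 = 28.
Posterior mean = α/(α+β) = 9/37 = 0.243.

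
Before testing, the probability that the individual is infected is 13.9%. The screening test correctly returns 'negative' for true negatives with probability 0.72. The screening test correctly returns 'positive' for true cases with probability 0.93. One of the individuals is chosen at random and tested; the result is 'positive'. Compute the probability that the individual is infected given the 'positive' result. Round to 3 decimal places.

P(H | E) ≈ 0.349

Let H be the event that the individual is infected. P(H) = 0.139, so P(¬H) = 0.861. With E the 'positive' result, P(E|H) = 0.93 and P(E|¬H) = 0.28.
P(E) = 0.93·0.139 + 0.28·0.861 = 0.12927 + 0.24108 = 0.37035.
By Bayes' theorem, P(H|E) = 0.12927 / 0.37035 = 0.349.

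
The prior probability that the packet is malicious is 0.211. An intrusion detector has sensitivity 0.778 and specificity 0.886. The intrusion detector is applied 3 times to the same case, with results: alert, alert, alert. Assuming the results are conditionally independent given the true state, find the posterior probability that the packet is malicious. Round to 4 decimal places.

Let H be the event that the packet is malicious; start with P(H) = 0.211. P('alert'|H) = 0.778, P('alert'|¬H) = 0.114.
Update on result 1 ('alert'): P(H) ← 0.778·0.2110 / (0.778·0.2110 + 0.114·0.7890) = 0.16416/0.25410 = 0.6460.
Update on result 2 ('alert'): P(H) ← 0.778·0.6460 / (0.778·0.6460 + 0.114·0.3540) = 0.50261/0.54296 = 0.9257.
Update on result 3 ('alert'): P(H) ← 0.778·0.9257 / (0.778·0.9257 + 0.114·0.0743) = 0.72018/0.72865 = 0.9884.

Posterior P(H) ≈ 0.9884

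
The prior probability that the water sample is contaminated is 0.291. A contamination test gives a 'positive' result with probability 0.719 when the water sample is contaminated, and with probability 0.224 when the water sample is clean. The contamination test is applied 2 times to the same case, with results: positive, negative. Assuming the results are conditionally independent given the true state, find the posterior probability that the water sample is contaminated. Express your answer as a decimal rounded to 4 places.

Posterior P(H) ≈ 0.3230

Let H be the event that the water sample is contaminated; start with P(H) = 0.291. P('positive'|H) = 0.719, P('positive'|¬H) = 0.224.
Update on result 1 ('positive'): P(H) ← 0.719·0.2910 / (0.719·0.2910 + 0.224·0.7090) = 0.20923/0.36804 = 0.5685.
Update on result 2 ('negative'): P(H) ← 0.281·0.5685 / (0.281·0.5685 + 0.776·0.4315) = 0.15975/0.49460 = 0.3230.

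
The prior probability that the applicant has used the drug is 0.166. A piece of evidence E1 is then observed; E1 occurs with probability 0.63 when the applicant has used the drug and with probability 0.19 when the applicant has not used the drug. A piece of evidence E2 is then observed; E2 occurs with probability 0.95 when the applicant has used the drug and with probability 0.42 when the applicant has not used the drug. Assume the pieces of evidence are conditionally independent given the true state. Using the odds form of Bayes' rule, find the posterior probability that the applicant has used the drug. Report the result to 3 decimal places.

Posterior probability ≈ 0.599

Prior odds = 0.166/(1−0.166) = 0.19904.
Likelihood ratio for E1 = 0.63/0.19 = 3.3158.
Likelihood ratio for E2 = 0.95/0.42 = 2.2619.
Posterior odds = prior odds × LR₁ × LR₂ = 1.4928.
Posterior probability = odds/(1+odds) = 1.4928/2.4928 = 0.599.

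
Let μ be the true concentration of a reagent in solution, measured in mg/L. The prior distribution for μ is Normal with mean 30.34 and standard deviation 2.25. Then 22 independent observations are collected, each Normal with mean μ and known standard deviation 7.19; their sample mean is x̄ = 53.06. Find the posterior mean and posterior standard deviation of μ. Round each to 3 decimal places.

Posterior mean ≈ 45.857; posterior SD ≈ 1.267

With known σ, the Normal prior is conjugate. Weight on the data is w = (n/σ²)/(n/σ² + 1/τ₀²) = 0.425564/(0.425564+0.197531) = 0.68298.
Posterior mean = w·x̄ + (1−w)·μ₀ = 0.68298·53.06 + 0.31702·30.34 = 45.857. Posterior variance = 1/(0.425564+0.197531) = 1.60489, so SD = 1.267.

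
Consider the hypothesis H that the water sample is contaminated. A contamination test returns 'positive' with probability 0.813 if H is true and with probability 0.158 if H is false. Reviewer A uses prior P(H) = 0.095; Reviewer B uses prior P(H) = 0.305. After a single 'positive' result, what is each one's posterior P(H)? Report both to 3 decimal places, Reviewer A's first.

P('+'|H) = 0.813, P('+'|¬H) = 0.158.
Reviewer A: numerator 0.813·0.095 = 0.077235; evidence = 0.077235+0.158·0.905 = 0.22023; posterior = 0.351.
Reviewer B: numerator 0.813·0.305 = 0.24796; evidence = 0.24796+0.158·0.695 = 0.35778; posterior = 0.693.

Reviewer A: 0.351; Reviewer B: 0.693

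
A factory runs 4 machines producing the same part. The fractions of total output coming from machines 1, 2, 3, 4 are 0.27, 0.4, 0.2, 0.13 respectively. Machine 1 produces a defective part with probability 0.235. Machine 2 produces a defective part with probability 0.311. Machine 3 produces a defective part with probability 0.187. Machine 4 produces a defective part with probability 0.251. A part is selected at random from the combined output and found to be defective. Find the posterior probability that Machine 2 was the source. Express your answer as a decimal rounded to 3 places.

Posterior probability ≈ 0.482

Tabulate prior·likelihood by source: [1] prior 0.27, lik 0.235, product 0.06345; [2] prior 0.4, lik 0.311, product 0.1244; [3] prior 0.2, lik 0.187, product 0.03740; [4] prior 0.13, lik 0.251, product 0.03263.
Normalizing constant = 0.25788; the posterior for Machine 2 is its product over the sum, 0.1244/0.25788 = 0.482.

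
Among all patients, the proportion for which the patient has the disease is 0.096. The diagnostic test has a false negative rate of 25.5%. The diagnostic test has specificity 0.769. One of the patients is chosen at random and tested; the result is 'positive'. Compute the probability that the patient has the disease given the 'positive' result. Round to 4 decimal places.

P(H | E) ≈ 0.2551

Write H for 'the patient has the disease'. Prior odds H:¬H = 0.096/0.904 = 0.10619. For the 'positive' outcome, the likelihood ratio is 0.745/0.231 = 3.2251.
Posterior odds = 0.10619 × 3.2251 = 0.34249, so P(H|E) = 0.34249/(1+0.34249) = 0.2551.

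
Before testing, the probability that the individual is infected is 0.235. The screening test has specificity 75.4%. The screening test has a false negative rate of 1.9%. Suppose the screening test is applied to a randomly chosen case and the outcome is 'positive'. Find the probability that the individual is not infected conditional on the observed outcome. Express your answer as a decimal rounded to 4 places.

P(¬H | E) ≈ 0.4494

Write H for 'the individual is infected'. Prior odds H:¬H = 0.235/0.765 = 0.30719. For the 'positive' outcome, the likelihood ratio is 0.981/0.246 = 3.9878.
Posterior odds = 0.30719 × 3.9878 = 1.2250, so P(H|E) = 1.2250/(1+1.2250) = 0.5506. Then P(¬H|E) = 1 − 0.5506 = 0.4494.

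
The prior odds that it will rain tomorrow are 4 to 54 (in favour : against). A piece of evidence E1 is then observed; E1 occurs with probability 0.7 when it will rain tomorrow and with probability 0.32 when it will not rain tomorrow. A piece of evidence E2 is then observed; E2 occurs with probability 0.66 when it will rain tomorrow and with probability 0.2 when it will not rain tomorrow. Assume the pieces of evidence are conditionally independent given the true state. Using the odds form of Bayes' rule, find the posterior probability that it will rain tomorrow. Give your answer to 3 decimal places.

Prior odds = 4/54 = 0.074074.
Likelihood ratio for E1 = 0.7/0.32 = 2.1875.
Likelihood ratio for E2 = 0.66/0.2 = 3.3000.
Posterior odds = prior odds × LR₁ × LR₂ = 0.53472.
Posterior probability = odds/(1+odds) = 0.53472/1.5347 = 0.348.

Posterior probability ≈ 0.348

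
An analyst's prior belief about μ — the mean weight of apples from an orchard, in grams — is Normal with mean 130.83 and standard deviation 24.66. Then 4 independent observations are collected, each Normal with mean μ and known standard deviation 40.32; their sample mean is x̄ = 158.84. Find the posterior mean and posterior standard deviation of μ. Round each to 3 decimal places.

Posterior mean ≈ 147.619; posterior SD ≈ 15.608

Prior precision 1/τ₀² = 1/24.66² = 0.00164442; data precision n/σ² = 4/40.32² = 0.00246047.
Posterior precision = 0.00164442 + 0.00246047 = 0.00410490, giving posterior SD = 1/√0.00410490 = 15.608.
Posterior mean = (0.00164442·130.83 + 0.00246047·158.84) / 0.00410490 = 147.619.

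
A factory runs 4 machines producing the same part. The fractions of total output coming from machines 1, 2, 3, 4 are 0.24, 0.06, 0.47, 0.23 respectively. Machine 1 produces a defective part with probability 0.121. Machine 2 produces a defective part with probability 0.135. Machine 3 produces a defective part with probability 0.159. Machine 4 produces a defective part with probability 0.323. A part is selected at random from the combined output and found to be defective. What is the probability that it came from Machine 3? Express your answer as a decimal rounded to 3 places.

Posterior probability ≈ 0.401

Tabulate prior·likelihood by source: [1] prior 0.24, lik 0.121, product 0.02904; [2] prior 0.06, lik 0.135, product 0.008100; [3] prior 0.47, lik 0.159, product 0.07473; [4] prior 0.23, lik 0.323, product 0.07429.
Normalizing constant = 0.18616; the posterior for Machine 3 is its product over the sum, 0.07473/0.18616 = 0.401.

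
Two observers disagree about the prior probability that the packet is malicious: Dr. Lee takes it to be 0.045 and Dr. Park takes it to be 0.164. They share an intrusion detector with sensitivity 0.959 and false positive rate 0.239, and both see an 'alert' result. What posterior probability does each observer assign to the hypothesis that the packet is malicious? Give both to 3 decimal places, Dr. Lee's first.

Dr. Lee: 0.159; Dr. Park: 0.440

The likelihood ratio for an 'alert' result is 0.959/0.239 = 4.0126.
Dr. Lee: prior odds 0.045/0.955 = 0.047120; posterior odds 0.18907; posterior probability 0.159.
Dr. Park: prior odds 0.164/0.836 = 0.19617; posterior odds 0.78715; posterior probability 0.440.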